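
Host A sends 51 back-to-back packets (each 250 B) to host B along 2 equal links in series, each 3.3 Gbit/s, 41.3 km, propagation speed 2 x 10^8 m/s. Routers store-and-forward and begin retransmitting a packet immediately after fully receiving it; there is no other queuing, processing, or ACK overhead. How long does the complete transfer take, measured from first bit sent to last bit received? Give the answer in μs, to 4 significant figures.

444.5 μs

Per-hop transmission t_tx = L/R = 2000/3300000000 = 0.606061 μs.
Per-hop propagation t_prop = 41300/200000000 = 206.5 μs.
Pipeline fill: first packet needs 2·t_tx to clear all hops; remaining 50 packets each add one t_tx.
Total = (2+51-1)·t_tx + 2·t_prop = 52·0.606061 + 2·206.5 = 444.5 μs.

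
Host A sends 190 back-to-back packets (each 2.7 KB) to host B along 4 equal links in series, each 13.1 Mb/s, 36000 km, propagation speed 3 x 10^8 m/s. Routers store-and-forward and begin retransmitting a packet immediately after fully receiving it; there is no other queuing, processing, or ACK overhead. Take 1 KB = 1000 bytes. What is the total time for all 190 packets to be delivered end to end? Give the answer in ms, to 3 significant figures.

Per-hop transmission t_tx = L/R = 21600/13100000 = 1.64885 ms.
Per-hop propagation t_prop = 36000000/300000000 = 120 ms.
Pipeline fill: first packet needs 4·t_tx to clear all hops; remaining 189 packets each add one t_tx.
Total = (4+190-1)·t_tx + 4·t_prop = 193·1.64885 + 4·120 = 798 ms.

798 ms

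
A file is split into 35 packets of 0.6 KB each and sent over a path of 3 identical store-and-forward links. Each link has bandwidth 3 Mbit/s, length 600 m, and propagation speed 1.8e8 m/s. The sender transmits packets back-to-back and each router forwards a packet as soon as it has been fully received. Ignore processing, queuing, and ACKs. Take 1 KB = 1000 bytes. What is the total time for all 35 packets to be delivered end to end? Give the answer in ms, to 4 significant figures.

59.21 ms

Per-hop transmission t_tx = L/R = 4800/3000000 = 1.6 ms.
Per-hop propagation t_prop = 600/180000000 = 0.00333333 ms.
Pipeline fill: first packet needs 3·t_tx to clear all hops; remaining 34 packets each add one t_tx.
Total = (3+35-1)·t_tx + 3·t_prop = 37·1.6 + 3·0.00333333 = 59.21 ms.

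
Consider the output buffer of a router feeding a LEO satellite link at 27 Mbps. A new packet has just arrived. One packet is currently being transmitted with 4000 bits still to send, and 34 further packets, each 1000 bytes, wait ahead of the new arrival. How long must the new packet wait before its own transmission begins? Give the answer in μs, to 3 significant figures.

Each queued packet: L/R = 8000/27000000 = 296.296 μs.
34 queued → 10074.1 μs.
Plus remaining 4000 bits of current packet: 148.148 μs.
Queuing delay = 10200 μs.

10200 μs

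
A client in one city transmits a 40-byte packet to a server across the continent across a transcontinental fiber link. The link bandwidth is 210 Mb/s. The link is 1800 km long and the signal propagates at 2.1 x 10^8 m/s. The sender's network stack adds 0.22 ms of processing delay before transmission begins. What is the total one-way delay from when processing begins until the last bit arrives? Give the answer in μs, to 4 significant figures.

8793 μs

L = 40 × 8 = 320 bits.
Transmission delay = L/R = 320 / 210000000 = 1.52381 μs.
Propagation delay = d/s = 1800000 m / 210000000 m/s = 8571.43 μs.
Plus processing delay 0.22 ms = 220 μs.
Total = 8793 μs.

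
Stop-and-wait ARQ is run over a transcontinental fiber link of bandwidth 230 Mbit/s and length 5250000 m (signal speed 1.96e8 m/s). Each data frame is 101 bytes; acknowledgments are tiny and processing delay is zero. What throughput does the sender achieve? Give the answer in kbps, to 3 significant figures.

t_tx = L/R = 808/230000000 = 3.51304e-06 s.
t_prop = 5250000/196000000 = 0.0267857 s; RTT = 0.0535714 s.
Cycle = t_tx + RTT = 0.0535749 s.
Throughput = L / cycle = 808 / 0.0535749 = 15.1 kbps.

15.1 kbps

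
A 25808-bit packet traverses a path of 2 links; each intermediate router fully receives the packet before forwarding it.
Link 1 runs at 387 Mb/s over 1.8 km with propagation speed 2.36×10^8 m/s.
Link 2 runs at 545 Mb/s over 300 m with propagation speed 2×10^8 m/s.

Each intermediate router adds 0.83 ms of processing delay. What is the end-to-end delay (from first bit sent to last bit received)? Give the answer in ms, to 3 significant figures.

Transmission delays (L/R per hop): 0.0666873, 0.0473541 ms; sum = 0.114041 ms.
Propagation delays (d/s per hop): 0.00762712, 0.0015 ms; sum = 0.00912712 ms.
Processing at 1 router(s): 1 × 0.83 ms = 0.83 ms.
End-to-end = 0.953 ms.

0.953 ms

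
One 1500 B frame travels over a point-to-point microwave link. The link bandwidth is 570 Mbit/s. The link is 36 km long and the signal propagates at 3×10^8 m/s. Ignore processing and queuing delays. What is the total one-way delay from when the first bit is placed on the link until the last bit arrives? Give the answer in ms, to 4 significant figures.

0.1411 ms

L = 1500 × 8 = 12000 bits.
Transmission delay = L/R = 12000 / 570000000 = 0.0210526 ms.
Propagation delay = d/s = 36000 m / 300000000 m/s = 0.12 ms.
Total = 0.1411 ms.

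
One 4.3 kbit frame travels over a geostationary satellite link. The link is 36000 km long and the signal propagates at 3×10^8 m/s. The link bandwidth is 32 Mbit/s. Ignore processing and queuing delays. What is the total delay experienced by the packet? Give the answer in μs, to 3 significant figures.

120000 μs

L = 4300 bits.
Transmission delay = L/R = 4300 / 32000000 = 134.375 μs.
Propagation delay = d/s = 36000000 m / 300000000 m/s = 120000 μs.
Total = 120000 μs.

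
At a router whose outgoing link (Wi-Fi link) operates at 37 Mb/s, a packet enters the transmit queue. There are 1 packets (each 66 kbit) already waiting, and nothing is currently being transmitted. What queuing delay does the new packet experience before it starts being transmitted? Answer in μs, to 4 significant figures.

1784 μs

Each queued packet: L/R = 66000/37000000 = 1783.78 μs.
1 queued → 1783.78 μs.
Queuing delay = 1784 μs.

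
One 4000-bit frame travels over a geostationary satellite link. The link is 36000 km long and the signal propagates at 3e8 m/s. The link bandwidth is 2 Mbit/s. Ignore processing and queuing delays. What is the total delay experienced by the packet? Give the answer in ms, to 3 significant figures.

122 ms

Transmission delay = L/R = 4000 / 2000000 = 2 ms.
Propagation delay = d/s = 36000000 m / 300000000 m/s = 120 ms.
Total = 122 ms.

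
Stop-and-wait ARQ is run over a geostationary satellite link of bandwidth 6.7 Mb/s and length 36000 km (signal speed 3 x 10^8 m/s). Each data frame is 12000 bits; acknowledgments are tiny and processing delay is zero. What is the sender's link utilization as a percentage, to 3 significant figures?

t_tx = L/R = 12000/6700000 = 0.00179104 s.
t_prop = 36000000/300000000 = 0.12 s; RTT = 0.24 s.
Cycle = t_tx + RTT = 0.241791 s.
Utilization = t_tx / cycle = 0.00179104/0.241791 = 0.741 %.

0.741 %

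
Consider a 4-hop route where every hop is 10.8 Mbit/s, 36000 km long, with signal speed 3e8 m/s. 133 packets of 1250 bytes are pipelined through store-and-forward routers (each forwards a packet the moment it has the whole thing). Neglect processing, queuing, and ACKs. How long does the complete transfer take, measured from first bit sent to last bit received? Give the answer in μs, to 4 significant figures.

Per-hop transmission t_tx = L/R = 10000/10800000 = 925.926 μs.
Per-hop propagation t_prop = 36000000/300000000 = 120000 μs.
Pipeline fill: first packet needs 4·t_tx to clear all hops; remaining 132 packets each add one t_tx.
Total = (4+133-1)·t_tx + 4·t_prop = 136·925.926 + 4·120000 = 605900 μs.

605900 μs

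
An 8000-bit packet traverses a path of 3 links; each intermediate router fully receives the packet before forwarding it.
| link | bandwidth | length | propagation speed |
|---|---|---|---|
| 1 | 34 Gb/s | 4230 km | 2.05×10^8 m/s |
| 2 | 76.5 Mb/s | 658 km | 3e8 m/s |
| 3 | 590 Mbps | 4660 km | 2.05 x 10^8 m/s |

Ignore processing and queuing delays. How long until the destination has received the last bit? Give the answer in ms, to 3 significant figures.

Transmission delays (L/R per hop): 0.000235294, 0.104575, 0.0135593 ms; sum = 0.11837 ms.
Propagation delays (d/s per hop): 20.6341, 2.19333, 22.7317 ms; sum = 45.5592 ms.
End-to-end = 45.7 ms.

45.7 ms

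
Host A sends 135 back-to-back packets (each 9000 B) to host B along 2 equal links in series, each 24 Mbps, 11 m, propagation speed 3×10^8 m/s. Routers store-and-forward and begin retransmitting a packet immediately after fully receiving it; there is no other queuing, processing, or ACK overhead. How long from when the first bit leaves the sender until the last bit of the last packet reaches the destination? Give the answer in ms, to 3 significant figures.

Per-hop transmission t_tx = L/R = 72000/24000000 = 3 ms.
Per-hop propagation t_prop = 11/300000000 = 3.66667e-05 ms.
Pipeline fill: first packet needs 2·t_tx to clear all hops; remaining 134 packets each add one t_tx.
Total = (2+135-1)·t_tx + 2·t_prop = 136·3 + 2·3.66667e-05 = 408 ms.

408 ms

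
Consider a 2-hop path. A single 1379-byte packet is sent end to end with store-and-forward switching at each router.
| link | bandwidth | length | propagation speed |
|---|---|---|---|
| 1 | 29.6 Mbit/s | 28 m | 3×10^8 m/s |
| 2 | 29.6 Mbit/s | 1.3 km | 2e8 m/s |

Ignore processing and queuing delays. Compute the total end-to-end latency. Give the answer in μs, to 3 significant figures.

L = 1379 × 8 = 11032 bits.
Transmission delay per hop = L/R = 11032/29600000 = 372.703 μs; 2 hops → 745.405 μs.
Propagation delays (d/s per hop): 0.0933333, 6.5 μs; sum = 6.59333 μs.
End-to-end = 752 μs.

752 μs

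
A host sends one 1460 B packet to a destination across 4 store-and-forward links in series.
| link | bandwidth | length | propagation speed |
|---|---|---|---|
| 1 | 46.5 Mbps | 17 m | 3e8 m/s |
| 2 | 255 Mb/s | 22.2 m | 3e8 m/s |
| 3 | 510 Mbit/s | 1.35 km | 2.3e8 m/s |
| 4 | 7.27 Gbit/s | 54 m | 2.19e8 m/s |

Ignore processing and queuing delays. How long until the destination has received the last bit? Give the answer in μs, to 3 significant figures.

L = 1460 × 8 = 11680 bits.
Transmission delays (L/R per hop): 251.183, 45.8039, 22.902, 1.6066 μs; sum = 321.495 μs.
Propagation delays (d/s per hop): 0.0566667, 0.074, 5.86957, 0.246575 μs; sum = 6.24681 μs.
End-to-end = 328 μs.

328 μs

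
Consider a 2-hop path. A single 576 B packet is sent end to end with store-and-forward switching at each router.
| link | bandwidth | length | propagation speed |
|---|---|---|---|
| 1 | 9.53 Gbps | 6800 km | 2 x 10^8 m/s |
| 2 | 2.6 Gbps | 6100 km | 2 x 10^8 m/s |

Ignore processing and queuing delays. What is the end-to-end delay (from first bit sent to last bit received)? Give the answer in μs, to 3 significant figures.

L = 576 × 8 = 4608 bits.
Transmission delays (L/R per hop): 0.483526, 1.77231 μs; sum = 2.25583 μs.
Propagation delays (d/s per hop): 34000, 30500 μs; sum = 64500 μs.
End-to-end = 64500 μs.

64500 μs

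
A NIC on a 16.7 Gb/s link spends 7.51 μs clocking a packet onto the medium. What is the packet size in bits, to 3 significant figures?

L = R × t_tx = 16700000000 b/s × 7.51e-06 s = 125417 bits.

125000 bits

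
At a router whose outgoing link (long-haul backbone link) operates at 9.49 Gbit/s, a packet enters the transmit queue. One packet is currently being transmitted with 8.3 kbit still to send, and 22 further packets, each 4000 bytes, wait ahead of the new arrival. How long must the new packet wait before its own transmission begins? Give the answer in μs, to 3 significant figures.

75.1 μs

Each queued packet: L/R = 32000/9490000000 = 3.37197 μs.
22 queued → 74.1834 μs.
Plus remaining 8300 bits of current packet: 0.874605 μs.
Queuing delay = 75.1 μs.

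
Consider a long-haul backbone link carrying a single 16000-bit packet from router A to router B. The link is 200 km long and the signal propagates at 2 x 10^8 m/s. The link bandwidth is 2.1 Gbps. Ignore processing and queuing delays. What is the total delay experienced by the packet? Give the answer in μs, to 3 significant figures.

1010 μs

Transmission delay = L/R = 16000 / 2100000000 = 7.61905 μs.
Propagation delay = d/s = 200000 m / 200000000 m/s = 1000 μs.
Total = 1010 μs.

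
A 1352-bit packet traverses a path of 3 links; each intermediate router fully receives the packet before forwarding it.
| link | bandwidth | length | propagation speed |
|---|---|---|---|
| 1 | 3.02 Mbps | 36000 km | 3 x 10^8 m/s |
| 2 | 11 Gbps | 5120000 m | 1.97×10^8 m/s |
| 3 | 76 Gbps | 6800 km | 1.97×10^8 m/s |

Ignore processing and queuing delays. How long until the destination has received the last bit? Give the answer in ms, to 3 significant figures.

181 ms

Transmission delays (L/R per hop): 0.447682, 0.000122909, 1.77895e-05 ms; sum = 0.447823 ms.
Propagation delays (d/s per hop): 120, 25.9898, 34.5178 ms; sum = 180.508 ms.
End-to-end = 181 ms.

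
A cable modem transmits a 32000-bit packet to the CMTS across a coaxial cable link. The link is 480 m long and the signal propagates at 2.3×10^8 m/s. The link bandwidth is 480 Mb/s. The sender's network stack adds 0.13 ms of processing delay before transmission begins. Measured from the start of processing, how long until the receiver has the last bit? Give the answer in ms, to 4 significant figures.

0.1988 ms

Transmission delay = L/R = 32000 / 480000000 = 0.0666667 ms.
Propagation delay = d/s = 480 m / 2.3e+08 m/s = 0.00208696 ms.
Plus processing delay 0.13 ms = 0.13 ms.
Total = 0.1988 ms.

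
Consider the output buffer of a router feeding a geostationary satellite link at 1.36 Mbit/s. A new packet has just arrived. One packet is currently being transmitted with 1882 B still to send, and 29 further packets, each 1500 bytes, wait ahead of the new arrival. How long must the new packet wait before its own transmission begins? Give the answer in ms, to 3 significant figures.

267 ms

Each queued packet: L/R = 12000/1360000 = 8.82353 ms.
29 queued → 255.882 ms.
Plus remaining 15056 bits of current packet: 11.0706 ms.
Queuing delay = 267 ms.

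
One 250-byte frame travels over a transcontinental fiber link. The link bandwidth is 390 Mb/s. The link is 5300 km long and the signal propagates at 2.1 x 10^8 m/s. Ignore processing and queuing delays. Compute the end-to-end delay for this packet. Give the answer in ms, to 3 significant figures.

L = 250 × 8 = 2000 bits.
Transmission delay = L/R = 2000 / 390000000 = 0.00512821 ms.
Propagation delay = d/s = 5300000 m / 210000000 m/s = 25.2381 ms.
Total = 25.2 ms.

25.2 ms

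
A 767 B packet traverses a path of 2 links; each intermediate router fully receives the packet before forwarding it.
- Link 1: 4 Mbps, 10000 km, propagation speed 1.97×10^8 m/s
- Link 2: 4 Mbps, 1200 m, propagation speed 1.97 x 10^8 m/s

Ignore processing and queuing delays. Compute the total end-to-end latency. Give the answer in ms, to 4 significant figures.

L = 767 × 8 = 6136 bits.
Transmission delay per hop = L/R = 6136/4000000 = 1.534 ms; 2 hops → 3.068 ms.
Propagation delays (d/s per hop): 50.7614, 0.00609137 ms; sum = 50.7675 ms.
End-to-end = 53.84 ms.

53.84 ms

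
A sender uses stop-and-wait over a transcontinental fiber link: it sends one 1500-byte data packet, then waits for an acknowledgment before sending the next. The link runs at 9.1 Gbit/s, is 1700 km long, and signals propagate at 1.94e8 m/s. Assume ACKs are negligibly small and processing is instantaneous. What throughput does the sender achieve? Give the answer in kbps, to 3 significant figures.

t_tx = L/R = 12000/9100000000 = 1.31868e-06 s.
t_prop = 1700000/194000000 = 0.00876289 s; RTT = 0.0175258 s.
Cycle = t_tx + RTT = 0.0175271 s.
Throughput = L / cycle = 12000 / 0.0175271 = 685 kbps.

685 kbps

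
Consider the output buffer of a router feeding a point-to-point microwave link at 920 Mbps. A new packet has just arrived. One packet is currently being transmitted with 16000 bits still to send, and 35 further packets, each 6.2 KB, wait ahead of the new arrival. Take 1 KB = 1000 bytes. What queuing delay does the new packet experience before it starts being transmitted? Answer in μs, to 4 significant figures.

Each queued packet: L/R = 49600/920000000 = 53.913 μs.
35 queued → 1886.96 μs.
Plus remaining 16000 bits of current packet: 17.3913 μs.
Queuing delay = 1904 μs.

1904 μs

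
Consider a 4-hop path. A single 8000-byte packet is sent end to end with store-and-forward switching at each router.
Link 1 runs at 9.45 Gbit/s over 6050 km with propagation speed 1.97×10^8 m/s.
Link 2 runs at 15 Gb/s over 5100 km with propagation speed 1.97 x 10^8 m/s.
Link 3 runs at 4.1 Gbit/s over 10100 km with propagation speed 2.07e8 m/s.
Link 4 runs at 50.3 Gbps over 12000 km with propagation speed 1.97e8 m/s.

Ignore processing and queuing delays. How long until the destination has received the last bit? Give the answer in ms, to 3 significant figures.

L = 8000 × 8 = 64000 bits.
Transmission delays (L/R per hop): 0.00677249, 0.00426667, 0.0156098, 0.00127237 ms; sum = 0.0279213 ms.
Propagation delays (d/s per hop): 30.7107, 25.8883, 48.7923, 60.9137 ms; sum = 166.305 ms.
End-to-end = 166 ms.

166 ms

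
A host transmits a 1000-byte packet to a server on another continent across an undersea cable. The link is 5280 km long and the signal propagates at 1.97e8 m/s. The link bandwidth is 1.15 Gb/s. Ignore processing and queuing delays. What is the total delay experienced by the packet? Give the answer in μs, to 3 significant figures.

L = 1000 × 8 = 8000 bits.
Transmission delay = L/R = 8000 / 1150000000 = 6.95652 μs.
Propagation delay = d/s = 5280000 m / 197000000 m/s = 26802 μs.
Total = 26800 μs.

26800 μs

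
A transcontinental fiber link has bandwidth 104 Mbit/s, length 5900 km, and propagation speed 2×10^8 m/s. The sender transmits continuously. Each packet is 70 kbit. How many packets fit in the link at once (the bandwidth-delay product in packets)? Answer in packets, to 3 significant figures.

43.8 packets

Propagation delay = 5900000 / 200000000 = 0.0295 s.
BDP = R × t_prop = 104000000 × 0.0295 = 3068000 bits.
In packets of 70000 bits: 43.8 packets.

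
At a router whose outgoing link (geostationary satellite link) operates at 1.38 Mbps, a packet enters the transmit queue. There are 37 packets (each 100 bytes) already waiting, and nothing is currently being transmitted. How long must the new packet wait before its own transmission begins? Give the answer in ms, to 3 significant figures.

Each queued packet: L/R = 800/1380000 = 0.57971 ms.
37 queued → 21.4493 ms.
Queuing delay = 21.4 ms.

21.4 ms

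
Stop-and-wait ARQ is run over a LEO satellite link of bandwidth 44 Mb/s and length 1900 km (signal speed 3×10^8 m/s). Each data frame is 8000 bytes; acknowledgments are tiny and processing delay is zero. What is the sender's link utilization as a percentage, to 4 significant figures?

t_tx = L/R = 64000/44000000 = 0.00145455 s.
t_prop = 1900000/300000000 = 0.00633333 s; RTT = 0.0126667 s.
Cycle = t_tx + RTT = 0.0141212 s.
Utilization = t_tx / cycle = 0.00145455/0.0141212 = 10.30 %.

10.30 %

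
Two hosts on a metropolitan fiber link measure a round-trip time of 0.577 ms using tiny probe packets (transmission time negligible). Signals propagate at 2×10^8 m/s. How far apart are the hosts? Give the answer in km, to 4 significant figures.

57.70 km

One-way propagation = RTT/2 = 0.2885 ms.
d = s × t = 200000000 × 0.0002885 = 57.70 km.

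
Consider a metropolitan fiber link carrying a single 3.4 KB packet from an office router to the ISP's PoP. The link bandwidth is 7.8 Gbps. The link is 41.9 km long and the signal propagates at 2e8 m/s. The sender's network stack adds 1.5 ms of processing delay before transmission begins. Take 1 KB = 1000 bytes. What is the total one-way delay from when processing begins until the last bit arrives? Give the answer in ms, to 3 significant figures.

1.71 ms

L = 27200 bits.
Transmission delay = L/R = 27200 / 7800000000 = 0.00348718 ms.
Propagation delay = d/s = 41900 m / 200000000 m/s = 0.2095 ms.
Plus processing delay 1.5 ms = 1.5 ms.
Total = 1.71 ms.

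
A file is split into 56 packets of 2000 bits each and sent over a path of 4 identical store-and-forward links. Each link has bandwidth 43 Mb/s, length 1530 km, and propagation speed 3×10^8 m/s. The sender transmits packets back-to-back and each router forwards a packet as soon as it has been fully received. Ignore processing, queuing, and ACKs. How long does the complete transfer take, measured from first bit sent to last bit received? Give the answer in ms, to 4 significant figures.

23.14 ms

Per-hop transmission t_tx = L/R = 2000/43000000 = 0.0465116 ms.
Per-hop propagation t_prop = 1530000/300000000 = 5.1 ms.
Pipeline fill: first packet needs 4·t_tx to clear all hops; remaining 55 packets each add one t_tx.
Total = (4+56-1)·t_tx + 4·t_prop = 59·0.0465116 + 4·5.1 = 23.14 ms.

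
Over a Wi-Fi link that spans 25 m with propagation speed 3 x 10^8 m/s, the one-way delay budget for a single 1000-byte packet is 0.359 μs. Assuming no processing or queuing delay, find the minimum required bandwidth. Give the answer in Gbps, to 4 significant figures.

L = 8000 bits.
Propagation delay = 25 / 300000000 = 0.0833333 μs.
Transmission budget = 0.359 − 0.0833333 = 0.275667 μs.
R ≥ L / t_tx = 8000 bits / 2.75667e-07 s = 29.02 Gbps.

29.02 Gbps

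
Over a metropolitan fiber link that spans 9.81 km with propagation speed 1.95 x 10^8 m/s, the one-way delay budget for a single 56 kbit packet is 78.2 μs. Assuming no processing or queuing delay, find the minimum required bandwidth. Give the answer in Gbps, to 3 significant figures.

Propagation delay = 9810 / 195000000 = 50.3077 μs.
Transmission budget = 78.2 − 50.3077 = 27.8923 μs.
R ≥ L / t_tx = 56000 bits / 2.78923e-05 s = 2.01 Gbps.

2.01 Gbps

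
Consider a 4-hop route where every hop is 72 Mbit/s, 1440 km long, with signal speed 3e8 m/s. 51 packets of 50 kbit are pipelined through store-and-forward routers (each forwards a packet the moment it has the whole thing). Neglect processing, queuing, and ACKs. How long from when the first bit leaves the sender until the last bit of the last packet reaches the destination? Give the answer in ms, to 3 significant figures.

Per-hop transmission t_tx = L/R = 50000/72000000 = 0.694444 ms.
Per-hop propagation t_prop = 1440000/300000000 = 4.8 ms.
Pipeline fill: first packet needs 4·t_tx to clear all hops; remaining 50 packets each add one t_tx.
Total = (4+51-1)·t_tx + 4·t_prop = 54·0.694444 + 4·4.8 = 56.7 ms.

56.7 ms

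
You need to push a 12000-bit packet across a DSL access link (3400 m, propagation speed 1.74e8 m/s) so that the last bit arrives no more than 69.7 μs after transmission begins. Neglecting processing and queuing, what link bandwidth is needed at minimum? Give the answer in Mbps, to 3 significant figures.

Propagation delay = 3400 / 174000000 = 19.5402 μs.
Transmission budget = 69.7 − 19.5402 = 50.1598 μs.
R ≥ L / t_tx = 12000 bits / 5.01598e-05 s = 239 Mbps.

239 Mbps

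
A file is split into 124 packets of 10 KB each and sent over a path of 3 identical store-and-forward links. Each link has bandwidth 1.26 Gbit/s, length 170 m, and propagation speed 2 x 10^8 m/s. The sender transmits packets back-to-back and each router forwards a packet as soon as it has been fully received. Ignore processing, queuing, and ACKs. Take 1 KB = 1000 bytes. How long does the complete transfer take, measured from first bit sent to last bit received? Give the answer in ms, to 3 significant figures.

Per-hop transmission t_tx = L/R = 80000/1260000000 = 0.0634921 ms.
Per-hop propagation t_prop = 170/200000000 = 0.00085 ms.
Pipeline fill: first packet needs 3·t_tx to clear all hops; remaining 123 packets each add one t_tx.
Total = (3+124-1)·t_tx + 3·t_prop = 126·0.0634921 + 3·0.00085 = 8.00 ms.

8.00 ms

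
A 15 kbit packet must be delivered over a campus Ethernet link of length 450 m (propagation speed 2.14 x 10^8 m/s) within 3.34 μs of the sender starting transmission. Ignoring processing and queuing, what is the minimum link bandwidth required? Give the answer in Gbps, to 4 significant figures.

Propagation delay = 450 / 214000000 = 2.1028 μs.
Transmission budget = 3.34 − 2.1028 = 1.2372 μs.
R ≥ L / t_tx = 15000 bits / 1.2372e-06 s = 12.12 Gbps.

12.12 Gbps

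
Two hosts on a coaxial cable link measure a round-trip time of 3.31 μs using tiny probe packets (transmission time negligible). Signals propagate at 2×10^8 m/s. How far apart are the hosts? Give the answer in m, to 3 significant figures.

331 m

One-way propagation = RTT/2 = 1.655 μs.
d = s × t = 200000000 × 1.655e-06 = 331 m.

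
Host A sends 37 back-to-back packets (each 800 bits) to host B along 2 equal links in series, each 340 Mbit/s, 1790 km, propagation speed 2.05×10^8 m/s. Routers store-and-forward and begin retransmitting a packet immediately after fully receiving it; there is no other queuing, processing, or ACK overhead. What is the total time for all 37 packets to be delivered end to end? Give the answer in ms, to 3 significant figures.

17.6 ms

Per-hop transmission t_tx = L/R = 800/340000000 = 0.00235294 ms.
Per-hop propagation t_prop = 1790000/2.05e+08 = 8.73171 ms.
Pipeline fill: first packet needs 2·t_tx to clear all hops; remaining 36 packets each add one t_tx.
Total = (2+37-1)·t_tx + 2·t_prop = 38·0.00235294 + 2·8.73171 = 17.6 ms.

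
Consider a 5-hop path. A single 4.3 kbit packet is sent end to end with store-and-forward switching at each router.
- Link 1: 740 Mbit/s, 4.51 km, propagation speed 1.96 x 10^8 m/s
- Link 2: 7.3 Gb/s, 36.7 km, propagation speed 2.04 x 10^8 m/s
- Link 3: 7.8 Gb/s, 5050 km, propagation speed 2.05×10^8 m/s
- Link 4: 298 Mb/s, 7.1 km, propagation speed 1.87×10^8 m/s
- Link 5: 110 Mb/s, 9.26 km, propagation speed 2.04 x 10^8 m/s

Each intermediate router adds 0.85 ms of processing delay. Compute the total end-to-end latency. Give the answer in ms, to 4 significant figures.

28.38 ms

L = 4300 bits.
Transmission delays (L/R per hop): 0.00581081, 0.000589041, 0.000551282, 0.0144295, 0.0390909 ms; sum = 0.0604716 ms.
Propagation delays (d/s per hop): 0.0230102, 0.179902, 24.6341, 0.0379679, 0.0453922 ms; sum = 24.9204 ms.
Processing at 4 router(s): 4 × 0.85 ms = 3.4 ms.
End-to-end = 28.38 ms.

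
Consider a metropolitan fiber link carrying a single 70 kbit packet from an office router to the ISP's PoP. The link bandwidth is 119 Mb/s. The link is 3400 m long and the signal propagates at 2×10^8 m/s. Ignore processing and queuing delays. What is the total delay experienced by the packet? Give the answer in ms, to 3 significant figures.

L = 70000 bits.
Transmission delay = L/R = 70000 / 119000000 = 0.588235 ms.
Propagation delay = d/s = 3400 m / 200000000 m/s = 0.017 ms.
Total = 0.605 ms.

0.605 ms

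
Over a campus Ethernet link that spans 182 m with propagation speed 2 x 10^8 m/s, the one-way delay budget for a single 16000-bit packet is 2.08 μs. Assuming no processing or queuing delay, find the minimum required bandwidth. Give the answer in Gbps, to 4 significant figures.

13.68 Gbps

Propagation delay = 182 / 200000000 = 0.91 μs.
Transmission budget = 2.08 − 0.91 = 1.17 μs.
R ≥ L / t_tx = 16000 bits / 1.17e-06 s = 13.68 Gbps.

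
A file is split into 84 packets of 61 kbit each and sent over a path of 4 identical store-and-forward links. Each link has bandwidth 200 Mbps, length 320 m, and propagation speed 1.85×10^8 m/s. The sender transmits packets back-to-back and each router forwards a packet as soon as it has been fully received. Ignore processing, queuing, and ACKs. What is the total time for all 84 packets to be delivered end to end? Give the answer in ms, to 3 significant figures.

26.5 ms

Per-hop transmission t_tx = L/R = 61000/200000000 = 0.305 ms.
Per-hop propagation t_prop = 320/185000000 = 0.00172973 ms.
Pipeline fill: first packet needs 4·t_tx to clear all hops; remaining 83 packets each add one t_tx.
Total = (4+84-1)·t_tx + 4·t_prop = 87·0.305 + 4·0.00172973 = 26.5 ms.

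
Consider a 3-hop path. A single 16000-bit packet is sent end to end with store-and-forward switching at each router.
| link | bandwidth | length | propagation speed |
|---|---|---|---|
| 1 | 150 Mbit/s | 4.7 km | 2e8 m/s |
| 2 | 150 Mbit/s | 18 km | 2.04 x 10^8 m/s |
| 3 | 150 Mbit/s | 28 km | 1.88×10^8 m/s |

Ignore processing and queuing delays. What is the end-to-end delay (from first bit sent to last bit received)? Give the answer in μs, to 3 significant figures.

581 μs

Transmission delay per hop = L/R = 16000/150000000 = 106.667 μs; 3 hops → 320 μs.
Propagation delays (d/s per hop): 23.5, 88.2353, 148.936 μs; sum = 260.671 μs.
End-to-end = 581 μs.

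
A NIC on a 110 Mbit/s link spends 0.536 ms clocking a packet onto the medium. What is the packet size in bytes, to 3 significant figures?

L = R × t_tx = 110000000 b/s × 0.000536 s = 58960 bits.
In bytes: 58960 / 8 = 7370 bytes.

7370 bytes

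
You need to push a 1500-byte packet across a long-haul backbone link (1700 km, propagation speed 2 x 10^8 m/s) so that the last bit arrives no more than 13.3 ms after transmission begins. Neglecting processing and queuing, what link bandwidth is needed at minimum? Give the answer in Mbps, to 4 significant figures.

2.500 Mbps

L = 12000 bits.
Propagation delay = 1700000 / 200000000 = 8.5 ms.
Transmission budget = 13.3 − 8.5 = 4.8 ms.
R ≥ L / t_tx = 12000 bits / 0.0048 s = 2.500 Mbps.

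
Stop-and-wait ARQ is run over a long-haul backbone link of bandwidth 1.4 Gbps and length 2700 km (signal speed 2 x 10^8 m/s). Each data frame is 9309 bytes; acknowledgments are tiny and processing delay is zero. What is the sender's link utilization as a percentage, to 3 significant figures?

0.197 %

t_tx = L/R = 74472/1400000000 = 5.31943e-05 s.
t_prop = 2700000/200000000 = 0.0135 s; RTT = 0.027 s.
Cycle = t_tx + RTT = 0.0270532 s.
Utilization = t_tx / cycle = 5.31943e-05/0.0270532 = 0.197 %.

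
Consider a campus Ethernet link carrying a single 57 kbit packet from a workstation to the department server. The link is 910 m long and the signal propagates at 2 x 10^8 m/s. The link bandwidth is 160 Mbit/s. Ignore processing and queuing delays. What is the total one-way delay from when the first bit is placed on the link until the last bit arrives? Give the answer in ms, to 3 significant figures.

L = 57000 bits.
Transmission delay = L/R = 57000 / 160000000 = 0.35625 ms.
Propagation delay = d/s = 910 m / 200000000 m/s = 0.00455 ms.
Total = 0.361 ms.

0.361 ms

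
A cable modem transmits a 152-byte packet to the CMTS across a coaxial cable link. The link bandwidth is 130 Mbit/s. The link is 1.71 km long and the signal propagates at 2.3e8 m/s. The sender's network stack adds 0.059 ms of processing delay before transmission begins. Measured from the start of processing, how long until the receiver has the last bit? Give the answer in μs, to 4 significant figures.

L = 152 × 8 = 1216 bits.
Transmission delay = L/R = 1216 / 130000000 = 9.35385 μs.
Propagation delay = d/s = 1710 m / 2.3e+08 m/s = 7.43478 μs.
Plus processing delay 0.059 ms = 59 μs.
Total = 75.79 μs.

75.79 μs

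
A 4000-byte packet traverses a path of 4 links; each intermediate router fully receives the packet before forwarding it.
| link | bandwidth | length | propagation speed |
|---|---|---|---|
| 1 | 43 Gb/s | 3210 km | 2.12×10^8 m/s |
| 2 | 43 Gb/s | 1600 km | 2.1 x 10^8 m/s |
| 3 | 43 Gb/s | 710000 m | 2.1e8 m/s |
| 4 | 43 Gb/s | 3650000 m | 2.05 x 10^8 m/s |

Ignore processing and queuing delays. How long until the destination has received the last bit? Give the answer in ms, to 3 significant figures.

43.9 ms

L = 4000 × 8 = 32000 bits.
Transmission delay per hop = L/R = 32000/43000000000 = 0.000744186 ms; 4 hops → 0.00297674 ms.
Propagation delays (d/s per hop): 15.1415, 7.61905, 3.38095, 17.8049 ms; sum = 43.9464 ms.
End-to-end = 43.9 ms.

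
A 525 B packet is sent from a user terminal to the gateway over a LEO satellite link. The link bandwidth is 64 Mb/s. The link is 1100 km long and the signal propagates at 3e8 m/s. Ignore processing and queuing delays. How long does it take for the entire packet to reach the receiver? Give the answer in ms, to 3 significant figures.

3.73 ms

L = 525 × 8 = 4200 bits.
Transmission delay = L/R = 4200 / 64000000 = 0.065625 ms.
Propagation delay = d/s = 1100000 m / 300000000 m/s = 3.66667 ms.
Total = 3.73 ms.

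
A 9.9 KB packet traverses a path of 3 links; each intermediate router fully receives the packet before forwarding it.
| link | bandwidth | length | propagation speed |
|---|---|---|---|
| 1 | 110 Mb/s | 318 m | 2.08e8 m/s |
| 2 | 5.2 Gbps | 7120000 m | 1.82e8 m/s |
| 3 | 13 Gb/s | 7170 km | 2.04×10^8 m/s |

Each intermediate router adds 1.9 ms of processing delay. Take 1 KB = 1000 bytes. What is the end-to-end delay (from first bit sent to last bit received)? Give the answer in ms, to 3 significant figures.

L = 79200 bits.
Transmission delays (L/R per hop): 0.72, 0.0152308, 0.00609231 ms; sum = 0.741323 ms.
Propagation delays (d/s per hop): 0.00152885, 39.1209, 35.1471 ms; sum = 74.2695 ms.
Processing at 2 router(s): 2 × 1.9 ms = 3.8 ms.
End-to-end = 78.8 ms.

78.8 ms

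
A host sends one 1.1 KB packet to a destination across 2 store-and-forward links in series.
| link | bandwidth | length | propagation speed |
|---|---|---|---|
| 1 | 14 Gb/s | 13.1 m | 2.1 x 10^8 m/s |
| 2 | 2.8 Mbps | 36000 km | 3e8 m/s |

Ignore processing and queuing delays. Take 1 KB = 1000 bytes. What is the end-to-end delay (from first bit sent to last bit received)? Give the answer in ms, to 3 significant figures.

L = 8800 bits.
Transmission delays (L/R per hop): 0.000628571, 3.14286 ms; sum = 3.14349 ms.
Propagation delays (d/s per hop): 6.2381e-05, 120 ms; sum = 120 ms.
End-to-end = 123 ms.

123 ms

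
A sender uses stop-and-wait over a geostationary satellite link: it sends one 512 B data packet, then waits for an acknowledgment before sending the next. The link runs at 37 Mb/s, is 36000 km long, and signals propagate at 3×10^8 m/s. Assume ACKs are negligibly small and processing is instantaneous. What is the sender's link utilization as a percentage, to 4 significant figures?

t_tx = L/R = 4096/37000000 = 0.000110703 s.
t_prop = 36000000/300000000 = 0.12 s; RTT = 0.24 s.
Cycle = t_tx + RTT = 0.240111 s.
Utilization = t_tx / cycle = 0.000110703/0.240111 = 0.04610 %.

0.04610 %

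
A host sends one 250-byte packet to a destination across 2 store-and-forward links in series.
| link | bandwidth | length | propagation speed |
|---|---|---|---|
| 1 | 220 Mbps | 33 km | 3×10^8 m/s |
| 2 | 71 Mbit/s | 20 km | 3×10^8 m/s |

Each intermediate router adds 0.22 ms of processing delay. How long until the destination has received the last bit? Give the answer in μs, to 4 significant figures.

433.9 μs

L = 250 × 8 = 2000 bits.
Transmission delays (L/R per hop): 9.09091, 28.169 μs; sum = 37.2599 μs.
Propagation delays (d/s per hop): 110, 66.6667 μs; sum = 176.667 μs.
Processing at 1 router(s): 1 × 0.22 ms = 220 μs.
End-to-end = 433.9 μs.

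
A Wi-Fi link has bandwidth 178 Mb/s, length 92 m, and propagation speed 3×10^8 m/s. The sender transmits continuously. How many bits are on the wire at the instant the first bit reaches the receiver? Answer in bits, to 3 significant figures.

54.6 bits

Propagation delay = 92 / 300000000 = 3.06667e-07 s.
BDP = R × t_prop = 178000000 × 3.06667e-07 = 54.5867 bits.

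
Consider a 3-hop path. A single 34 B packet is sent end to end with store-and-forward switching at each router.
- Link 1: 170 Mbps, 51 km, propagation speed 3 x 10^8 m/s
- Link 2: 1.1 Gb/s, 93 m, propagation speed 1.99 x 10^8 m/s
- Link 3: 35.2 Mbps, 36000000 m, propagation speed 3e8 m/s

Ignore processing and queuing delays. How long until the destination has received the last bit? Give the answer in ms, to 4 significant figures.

120.2 ms

L = 34 × 8 = 272 bits.
Transmission delays (L/R per hop): 0.0016, 0.000247273, 0.00772727 ms; sum = 0.00957455 ms.
Propagation delays (d/s per hop): 0.17, 0.000467337, 120 ms; sum = 120.17 ms.
End-to-end = 120.2 ms.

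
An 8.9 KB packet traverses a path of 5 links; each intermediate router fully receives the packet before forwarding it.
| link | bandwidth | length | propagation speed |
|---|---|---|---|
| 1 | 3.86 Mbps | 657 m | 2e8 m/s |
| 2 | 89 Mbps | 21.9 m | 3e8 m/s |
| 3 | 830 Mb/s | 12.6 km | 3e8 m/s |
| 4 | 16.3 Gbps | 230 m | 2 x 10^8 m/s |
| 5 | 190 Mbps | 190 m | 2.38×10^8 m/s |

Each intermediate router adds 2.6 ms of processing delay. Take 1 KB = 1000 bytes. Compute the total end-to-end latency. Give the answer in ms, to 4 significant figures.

L = 71200 bits.
Transmission delays (L/R per hop): 18.4456, 0.8, 0.0857831, 0.0043681, 0.374737 ms; sum = 19.7105 ms.
Propagation delays (d/s per hop): 0.003285, 7.3e-05, 0.042, 0.00115, 0.000798319 ms; sum = 0.0473063 ms.
Processing at 4 router(s): 4 × 2.6 ms = 10.4 ms.
End-to-end = 30.16 ms.

30.16 ms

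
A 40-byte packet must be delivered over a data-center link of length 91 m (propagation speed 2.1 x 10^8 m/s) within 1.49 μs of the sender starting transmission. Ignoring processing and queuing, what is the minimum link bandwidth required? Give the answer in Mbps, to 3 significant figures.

L = 320 bits.
Propagation delay = 91 / 210000000 = 0.433333 μs.
Transmission budget = 1.49 − 0.433333 = 1.05667 μs.
R ≥ L / t_tx = 320 bits / 1.05667e-06 s = 303 Mbps.

303 Mbps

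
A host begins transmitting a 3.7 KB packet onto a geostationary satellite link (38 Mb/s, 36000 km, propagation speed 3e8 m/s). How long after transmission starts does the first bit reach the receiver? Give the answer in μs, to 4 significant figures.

120000 μs

First bit experiences only propagation delay: d/s = 36000000/300000000 = 120000 μs.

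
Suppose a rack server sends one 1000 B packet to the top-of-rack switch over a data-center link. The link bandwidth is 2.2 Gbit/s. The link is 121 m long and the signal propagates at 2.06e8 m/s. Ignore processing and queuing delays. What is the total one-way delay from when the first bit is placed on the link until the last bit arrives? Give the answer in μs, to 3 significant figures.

4.22 μs

L = 1000 × 8 = 8000 bits.
Transmission delay = L/R = 8000 / 2200000000 = 3.63636 μs.
Propagation delay = d/s = 121 m / 206000000 m/s = 0.587379 μs.
Total = 4.22 μs.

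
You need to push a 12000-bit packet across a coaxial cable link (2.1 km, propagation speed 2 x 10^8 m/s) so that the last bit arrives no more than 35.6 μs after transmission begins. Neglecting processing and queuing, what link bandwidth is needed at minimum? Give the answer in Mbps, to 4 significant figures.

Propagation delay = 2100 / 200000000 = 10.5 μs.
Transmission budget = 35.6 − 10.5 = 25.1 μs.
R ≥ L / t_tx = 12000 bits / 2.51e-05 s = 478.1 Mbps.

478.1 Mbps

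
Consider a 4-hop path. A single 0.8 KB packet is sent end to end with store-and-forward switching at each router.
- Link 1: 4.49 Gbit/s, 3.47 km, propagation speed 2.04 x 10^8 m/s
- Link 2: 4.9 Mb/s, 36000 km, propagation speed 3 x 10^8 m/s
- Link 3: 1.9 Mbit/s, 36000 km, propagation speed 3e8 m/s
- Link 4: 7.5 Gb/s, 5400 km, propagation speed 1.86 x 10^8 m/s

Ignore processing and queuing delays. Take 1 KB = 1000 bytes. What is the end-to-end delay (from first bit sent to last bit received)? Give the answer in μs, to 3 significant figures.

274000 μs

L = 6400 bits.
Transmission delays (L/R per hop): 1.42539, 1306.12, 3368.42, 0.853333 μs; sum = 4676.82 μs.
Propagation delays (d/s per hop): 17.0098, 120000, 120000, 29032.3 μs; sum = 269049 μs.
End-to-end = 274000 μs.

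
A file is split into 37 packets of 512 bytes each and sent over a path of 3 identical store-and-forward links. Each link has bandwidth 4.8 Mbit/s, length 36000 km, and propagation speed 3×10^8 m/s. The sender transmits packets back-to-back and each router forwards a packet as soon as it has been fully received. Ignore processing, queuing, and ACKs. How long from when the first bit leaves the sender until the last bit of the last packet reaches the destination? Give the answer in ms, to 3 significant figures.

393 ms

Per-hop transmission t_tx = L/R = 4096/4800000 = 0.853333 ms.
Per-hop propagation t_prop = 36000000/300000000 = 120 ms.
Pipeline fill: first packet needs 3·t_tx to clear all hops; remaining 36 packets each add one t_tx.
Total = (3+37-1)·t_tx + 3·t_prop = 39·0.853333 + 3·120 = 393 ms.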